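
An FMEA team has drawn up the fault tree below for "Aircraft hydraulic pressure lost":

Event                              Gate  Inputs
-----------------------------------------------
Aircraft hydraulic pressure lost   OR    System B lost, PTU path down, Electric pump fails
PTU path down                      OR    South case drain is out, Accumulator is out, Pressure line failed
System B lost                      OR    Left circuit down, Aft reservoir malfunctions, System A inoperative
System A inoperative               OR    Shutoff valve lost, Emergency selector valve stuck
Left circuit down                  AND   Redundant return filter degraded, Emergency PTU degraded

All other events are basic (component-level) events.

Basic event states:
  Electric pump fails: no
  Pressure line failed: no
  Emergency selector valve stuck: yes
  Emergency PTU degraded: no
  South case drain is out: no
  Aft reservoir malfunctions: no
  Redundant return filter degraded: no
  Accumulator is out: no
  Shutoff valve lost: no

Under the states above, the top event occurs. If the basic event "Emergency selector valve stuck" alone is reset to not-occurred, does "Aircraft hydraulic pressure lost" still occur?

Counterfactual: set "Emergency selector valve stuck" to not occurred.
Left circuit down [AND]: Redundant return filter degraded=not, Emergency PTU degraded=not → not all inputs occur → does not occur.
System A inoperative [OR]: Shutoff valve lost=not, Emergency selector valve stuck=not → no input occurs → does not occur.
System B lost [OR]: Left circuit down=not, Aft reservoir malfunctions=not, System A inoperative=not → no input occurs → does not occur.
PTU path down [OR]: South case drain is out=not, Accumulator is out=not, Pressure line failed=not → no input occurs → does not occur.
Aircraft hydraulic pressure lost [OR]: System B lost=not, PTU path down=not, Electric pump fails=not → no input occurs → does not occur.

No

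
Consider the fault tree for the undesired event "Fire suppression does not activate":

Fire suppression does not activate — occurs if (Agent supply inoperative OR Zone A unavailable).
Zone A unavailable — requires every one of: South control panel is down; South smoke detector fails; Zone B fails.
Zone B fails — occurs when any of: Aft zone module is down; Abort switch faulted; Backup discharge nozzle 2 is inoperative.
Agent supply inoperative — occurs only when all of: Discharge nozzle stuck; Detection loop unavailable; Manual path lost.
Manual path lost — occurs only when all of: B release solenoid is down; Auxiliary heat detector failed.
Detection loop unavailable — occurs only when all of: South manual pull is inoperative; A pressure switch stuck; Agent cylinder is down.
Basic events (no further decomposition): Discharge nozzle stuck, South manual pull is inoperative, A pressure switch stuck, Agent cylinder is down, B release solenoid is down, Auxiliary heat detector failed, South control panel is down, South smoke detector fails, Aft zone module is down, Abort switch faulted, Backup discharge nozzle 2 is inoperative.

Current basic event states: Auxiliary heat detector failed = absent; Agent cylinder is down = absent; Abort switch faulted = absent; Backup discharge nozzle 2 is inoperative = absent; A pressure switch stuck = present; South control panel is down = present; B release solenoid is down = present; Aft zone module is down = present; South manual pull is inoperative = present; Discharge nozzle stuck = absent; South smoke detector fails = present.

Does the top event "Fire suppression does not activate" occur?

Detection loop unavailable [AND]: South manual pull is inoperative=occurs, A pressure switch stuck=occurs, Agent cylinder is down=not → not all inputs occur → does not occur.
Manual path lost [AND]: B release solenoid is down=occurs, Auxiliary heat detector failed=not → not all inputs occur → does not occur.
Agent supply inoperative [AND]: Discharge nozzle stuck=not, Detection loop unavailable=not, Manual path lost=not → not all inputs occur → does not occur.
Zone B fails [OR]: Aft zone module is down=occurs, Abort switch faulted=not, Backup discharge nozzle 2 is inoperative=not → at least one input occurs → occurs.
Zone A unavailable [AND]: South control panel is down=occurs, South smoke detector fails=occurs, Zone B fails=occurs → all inputs occur → occurs.
Fire suppression does not activate [OR]: Agent supply inoperative=not, Zone A unavailable=occurs → at least one input occurs → occurs.

Yes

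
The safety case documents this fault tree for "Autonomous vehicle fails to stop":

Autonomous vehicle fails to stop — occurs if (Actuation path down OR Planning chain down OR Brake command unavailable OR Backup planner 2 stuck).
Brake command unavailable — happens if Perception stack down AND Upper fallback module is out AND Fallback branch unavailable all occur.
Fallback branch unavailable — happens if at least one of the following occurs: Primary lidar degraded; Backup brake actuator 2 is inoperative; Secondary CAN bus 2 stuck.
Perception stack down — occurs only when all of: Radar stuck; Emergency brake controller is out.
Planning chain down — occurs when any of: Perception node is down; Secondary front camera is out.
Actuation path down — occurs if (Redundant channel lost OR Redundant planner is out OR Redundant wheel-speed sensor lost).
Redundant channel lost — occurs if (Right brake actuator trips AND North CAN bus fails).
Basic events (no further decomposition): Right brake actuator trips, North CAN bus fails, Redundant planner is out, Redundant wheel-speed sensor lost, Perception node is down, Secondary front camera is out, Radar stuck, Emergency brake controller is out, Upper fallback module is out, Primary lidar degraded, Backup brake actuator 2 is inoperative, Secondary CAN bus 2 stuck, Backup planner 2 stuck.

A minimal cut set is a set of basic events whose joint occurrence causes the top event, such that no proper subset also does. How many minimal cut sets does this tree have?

9

Redundant channel lost [AND]: one cut set from each child combined → 1 × 1 = 1 cut set(s).
Actuation path down [OR]: union of children's cut sets → 3 cut set(s).
Planning chain down [OR]: union of children's cut sets → 2 cut set(s).
Perception stack down [AND]: one cut set from each child combined → 1 × 1 = 1 cut set(s).
Fallback branch unavailable [OR]: union of children's cut sets → 3 cut set(s).
Brake command unavailable [AND]: one cut set from each child combined → 1 × 1 × 3 = 3 cut set(s).
Autonomous vehicle fails to stop [OR]: union of children's cut sets → 9 cut set(s).
Minimal cut sets: {North CAN bus fails, Right brake actuator trips}; {Redundant planner is out}; {Redundant wheel-speed sensor lost}; {Perception node is down}; {Secondary front camera is out}; {Emergency brake controller is out, Primary lidar degraded, Radar stuck, Upper fallback module is out}; {Backup brake actuator 2 is inoperative, Emergency brake controller is out, Radar stuck, Upper fallback module is out}; {Emergency brake controller is out, Radar stuck, Secondary CAN bus 2 stuck, Upper fallback module is out}; {Backup planner 2 stuck}.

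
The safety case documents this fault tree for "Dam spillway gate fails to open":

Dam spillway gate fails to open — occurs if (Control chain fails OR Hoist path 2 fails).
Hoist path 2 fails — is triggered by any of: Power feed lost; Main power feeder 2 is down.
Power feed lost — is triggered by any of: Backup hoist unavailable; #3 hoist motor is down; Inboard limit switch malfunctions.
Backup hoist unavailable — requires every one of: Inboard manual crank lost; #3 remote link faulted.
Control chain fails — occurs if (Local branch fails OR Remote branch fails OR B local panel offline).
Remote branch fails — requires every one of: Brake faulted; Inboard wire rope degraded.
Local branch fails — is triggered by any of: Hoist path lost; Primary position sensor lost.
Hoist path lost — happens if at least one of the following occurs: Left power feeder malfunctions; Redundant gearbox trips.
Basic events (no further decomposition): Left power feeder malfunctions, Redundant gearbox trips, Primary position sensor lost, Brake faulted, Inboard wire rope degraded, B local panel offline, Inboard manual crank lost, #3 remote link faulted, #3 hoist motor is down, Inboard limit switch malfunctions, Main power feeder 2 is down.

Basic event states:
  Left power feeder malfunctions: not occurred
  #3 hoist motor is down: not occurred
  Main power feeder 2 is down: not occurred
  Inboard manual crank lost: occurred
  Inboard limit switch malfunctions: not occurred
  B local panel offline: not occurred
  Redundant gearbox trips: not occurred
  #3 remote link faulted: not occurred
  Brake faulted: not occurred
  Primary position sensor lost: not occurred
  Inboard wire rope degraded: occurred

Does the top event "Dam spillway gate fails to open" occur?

Hoist path lost [OR]: Left power feeder malfunctions=not, Redundant gearbox trips=not → no input occurs → does not occur.
Local branch fails [OR]: Hoist path lost=not, Primary position sensor lost=not → no input occurs → does not occur.
Remote branch fails [AND]: Brake faulted=not, Inboard wire rope degraded=occurs → not all inputs occur → does not occur.
Control chain fails [OR]: Local branch fails=not, Remote branch fails=not, B local panel offline=not → no input occurs → does not occur.
Backup hoist unavailable [AND]: Inboard manual crank lost=occurs, #3 remote link faulted=not → not all inputs occur → does not occur.
Power feed lost [OR]: Backup hoist unavailable=not, #3 hoist motor is down=not, Inboard limit switch malfunctions=not → no input occurs → does not occur.
Hoist path 2 fails [OR]: Power feed lost=not, Main power feeder 2 is down=not → no input occurs → does not occur.
Dam spillway gate fails to open [OR]: Control chain fails=not, Hoist path 2 fails=not → no input occurs → does not occur.

No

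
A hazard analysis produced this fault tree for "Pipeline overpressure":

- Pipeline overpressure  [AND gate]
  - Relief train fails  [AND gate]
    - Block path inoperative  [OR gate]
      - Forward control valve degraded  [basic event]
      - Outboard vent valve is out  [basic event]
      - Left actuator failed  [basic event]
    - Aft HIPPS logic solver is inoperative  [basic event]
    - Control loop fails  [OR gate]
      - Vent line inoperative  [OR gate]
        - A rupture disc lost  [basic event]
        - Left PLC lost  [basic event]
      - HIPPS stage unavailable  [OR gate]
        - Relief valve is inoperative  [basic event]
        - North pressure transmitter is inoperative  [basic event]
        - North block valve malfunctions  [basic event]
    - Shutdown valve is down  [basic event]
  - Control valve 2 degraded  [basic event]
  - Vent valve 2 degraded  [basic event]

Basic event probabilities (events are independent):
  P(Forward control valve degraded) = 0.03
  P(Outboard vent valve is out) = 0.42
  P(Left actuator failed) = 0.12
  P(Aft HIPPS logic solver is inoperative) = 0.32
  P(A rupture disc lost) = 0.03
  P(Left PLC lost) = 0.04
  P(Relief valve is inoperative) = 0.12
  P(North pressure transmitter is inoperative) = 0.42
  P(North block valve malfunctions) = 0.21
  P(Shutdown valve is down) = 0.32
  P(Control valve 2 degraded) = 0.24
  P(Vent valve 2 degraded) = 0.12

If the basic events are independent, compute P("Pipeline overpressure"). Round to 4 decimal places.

0.0009

P(Block path inoperative) [OR] = 1 − (1−0.03) × (1−0.42) × (1−0.12) = 0.504912
P(Vent line inoperative) [OR] = 1 − (1−0.03) × (1−0.04) = 0.068800
P(HIPPS stage unavailable) [OR] = 1 − (1−0.12) × (1−0.42) × (1−0.21) = 0.596784
P(Control loop fails) [OR] = 1 − (1−0.068800) × (1−0.596784) = 0.624525
P(Relief train fails) [AND] = 0.504912 × 0.32 × 0.624525 × 0.32 = 0.032290
P(Pipeline overpressure) [AND] = 0.032290 × 0.24 × 0.12 = 0.000930
Rounded to 4 decimal places: P(Pipeline overpressure) ≈ 0.0009.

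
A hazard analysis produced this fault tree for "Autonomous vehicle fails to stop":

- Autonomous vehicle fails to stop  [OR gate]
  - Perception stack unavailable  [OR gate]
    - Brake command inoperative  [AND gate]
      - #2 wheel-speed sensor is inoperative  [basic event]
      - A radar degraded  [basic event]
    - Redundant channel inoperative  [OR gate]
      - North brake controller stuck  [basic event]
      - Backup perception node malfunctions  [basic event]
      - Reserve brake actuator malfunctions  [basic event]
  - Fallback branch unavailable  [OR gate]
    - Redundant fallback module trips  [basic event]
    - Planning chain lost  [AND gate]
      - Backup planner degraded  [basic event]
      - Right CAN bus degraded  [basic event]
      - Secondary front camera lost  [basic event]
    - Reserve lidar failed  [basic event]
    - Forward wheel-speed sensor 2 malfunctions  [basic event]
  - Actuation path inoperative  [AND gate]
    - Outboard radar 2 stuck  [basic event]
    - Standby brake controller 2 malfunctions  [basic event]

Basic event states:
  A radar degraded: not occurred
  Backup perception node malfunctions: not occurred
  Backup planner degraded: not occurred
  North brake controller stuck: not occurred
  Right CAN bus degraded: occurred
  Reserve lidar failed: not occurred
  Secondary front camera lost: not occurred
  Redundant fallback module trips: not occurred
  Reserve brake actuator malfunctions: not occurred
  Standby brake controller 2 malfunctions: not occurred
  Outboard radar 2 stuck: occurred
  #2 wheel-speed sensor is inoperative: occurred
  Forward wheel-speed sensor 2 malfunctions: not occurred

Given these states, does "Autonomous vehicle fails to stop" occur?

No

Brake command inoperative [AND]: #2 wheel-speed sensor is inoperative=occurs, A radar degraded=not → not all inputs occur → does not occur.
Redundant channel inoperative [OR]: North brake controller stuck=not, Backup perception node malfunctions=not, Reserve brake actuator malfunctions=not → no input occurs → does not occur.
Perception stack unavailable [OR]: Brake command inoperative=not, Redundant channel inoperative=not → no input occurs → does not occur.
Planning chain lost [AND]: Backup planner degraded=not, Right CAN bus degraded=occurs, Secondary front camera lost=not → not all inputs occur → does not occur.
Fallback branch unavailable [OR]: Redundant fallback module trips=not, Planning chain lost=not, Reserve lidar failed=not, Forward wheel-speed sensor 2 malfunctions=not → no input occurs → does not occur.
Actuation path inoperative [AND]: Outboard radar 2 stuck=occurs, Standby brake controller 2 malfunctions=not → not all inputs occur → does not occur.
Autonomous vehicle fails to stop [OR]: Perception stack unavailable=not, Fallback branch unavailable=not, Actuation path inoperative=not → no input occurs → does not occur.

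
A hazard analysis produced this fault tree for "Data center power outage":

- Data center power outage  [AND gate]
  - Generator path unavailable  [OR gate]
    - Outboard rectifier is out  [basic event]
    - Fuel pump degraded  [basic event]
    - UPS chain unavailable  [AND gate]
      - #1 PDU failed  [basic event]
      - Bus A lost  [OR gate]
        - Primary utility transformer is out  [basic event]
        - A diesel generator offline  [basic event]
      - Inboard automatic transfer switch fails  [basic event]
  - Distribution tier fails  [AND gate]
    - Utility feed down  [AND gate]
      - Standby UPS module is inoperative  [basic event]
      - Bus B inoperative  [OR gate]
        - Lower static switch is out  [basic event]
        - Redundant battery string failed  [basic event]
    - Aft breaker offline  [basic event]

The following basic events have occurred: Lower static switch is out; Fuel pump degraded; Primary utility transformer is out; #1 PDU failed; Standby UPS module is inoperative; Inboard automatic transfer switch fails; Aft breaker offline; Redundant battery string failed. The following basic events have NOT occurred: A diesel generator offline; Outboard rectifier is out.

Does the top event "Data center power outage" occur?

Yes

Bus A lost [OR]: Primary utility transformer is out=occurs, A diesel generator offline=not → at least one input occurs → occurs.
UPS chain unavailable [AND]: #1 PDU failed=occurs, Bus A lost=occurs, Inboard automatic transfer switch fails=occurs → all inputs occur → occurs.
Generator path unavailable [OR]: Outboard rectifier is out=not, Fuel pump degraded=occurs, UPS chain unavailable=occurs → at least one input occurs → occurs.
Bus B inoperative [OR]: Lower static switch is out=occurs, Redundant battery string failed=occurs → at least one input occurs → occurs.
Utility feed down [AND]: Standby UPS module is inoperative=occurs, Bus B inoperative=occurs → all inputs occur → occurs.
Distribution tier fails [AND]: Utility feed down=occurs, Aft breaker offline=occurs → all inputs occur → occurs.
Data center power outage [AND]: Generator path unavailable=occurs, Distribution tier fails=occurs → all inputs occur → occurs.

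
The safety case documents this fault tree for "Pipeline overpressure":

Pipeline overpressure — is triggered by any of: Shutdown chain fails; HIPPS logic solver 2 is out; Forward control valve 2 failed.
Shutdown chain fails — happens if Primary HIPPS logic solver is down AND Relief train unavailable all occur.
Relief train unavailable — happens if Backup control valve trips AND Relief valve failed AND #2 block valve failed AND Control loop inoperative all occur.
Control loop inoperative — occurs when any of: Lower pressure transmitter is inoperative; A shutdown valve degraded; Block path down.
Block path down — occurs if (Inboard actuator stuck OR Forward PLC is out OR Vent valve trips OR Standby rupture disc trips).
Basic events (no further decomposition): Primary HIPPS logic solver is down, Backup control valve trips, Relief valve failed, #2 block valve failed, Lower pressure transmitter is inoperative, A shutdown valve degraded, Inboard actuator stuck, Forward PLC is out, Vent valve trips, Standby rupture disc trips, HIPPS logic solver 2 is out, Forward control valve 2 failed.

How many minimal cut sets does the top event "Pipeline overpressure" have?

Block path down [OR]: union of children's cut sets → 4 cut set(s).
Control loop inoperative [OR]: union of children's cut sets → 6 cut set(s).
Relief train unavailable [AND]: one cut set from each child combined → 1 × 1 × 1 × 6 = 6 cut set(s).
Shutdown chain fails [AND]: one cut set from each child combined → 1 × 6 = 6 cut set(s).
Pipeline overpressure [OR]: union of children's cut sets → 8 cut set(s).
Minimal cut sets: {#2 block valve failed, Backup control valve trips, Lower pressure transmitter is inoperative, Primary HIPPS logic solver is down, Relief valve failed}; {#2 block valve failed, A shutdown valve degraded, Backup control valve trips, Primary HIPPS logic solver is down, Relief valve failed}; {#2 block valve failed, Backup control valve trips, Inboard actuator stuck, Primary HIPPS logic solver is down, Relief valve failed}; {#2 block valve failed, Backup control valve trips, Forward PLC is out, Primary HIPPS logic solver is down, Relief valve failed}; {#2 block valve failed, Backup control valve trips, Primary HIPPS logic solver is down, Relief valve failed, Vent valve trips}; {#2 block valve failed, Backup control valve trips, Primary HIPPS logic solver is down, Relief valve failed, Standby rupture disc trips}; {HIPPS logic solver 2 is out}; {Forward control valve 2 failed}.

8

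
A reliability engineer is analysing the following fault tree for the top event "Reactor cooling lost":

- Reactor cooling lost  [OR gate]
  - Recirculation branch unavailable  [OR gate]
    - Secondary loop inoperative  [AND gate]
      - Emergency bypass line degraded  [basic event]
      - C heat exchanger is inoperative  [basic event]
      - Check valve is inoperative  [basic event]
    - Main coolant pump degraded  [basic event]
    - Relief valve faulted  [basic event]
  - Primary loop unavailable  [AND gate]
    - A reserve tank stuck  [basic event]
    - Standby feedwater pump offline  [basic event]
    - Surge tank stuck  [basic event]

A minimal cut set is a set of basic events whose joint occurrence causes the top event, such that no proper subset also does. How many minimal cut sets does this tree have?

4

Secondary loop inoperative [AND]: one cut set from each child combined → 1 × 1 × 1 = 1 cut set(s).
Recirculation branch unavailable [OR]: union of children's cut sets → 3 cut set(s).
Primary loop unavailable [AND]: one cut set from each child combined → 1 × 1 × 1 = 1 cut set(s).
Reactor cooling lost [OR]: union of children's cut sets → 4 cut set(s).
Minimal cut sets: {C heat exchanger is inoperative, Check valve is inoperative, Emergency bypass line degraded}; {Main coolant pump degraded}; {Relief valve faulted}; {A reserve tank stuck, Standby feedwater pump offline, Surge tank stuck}.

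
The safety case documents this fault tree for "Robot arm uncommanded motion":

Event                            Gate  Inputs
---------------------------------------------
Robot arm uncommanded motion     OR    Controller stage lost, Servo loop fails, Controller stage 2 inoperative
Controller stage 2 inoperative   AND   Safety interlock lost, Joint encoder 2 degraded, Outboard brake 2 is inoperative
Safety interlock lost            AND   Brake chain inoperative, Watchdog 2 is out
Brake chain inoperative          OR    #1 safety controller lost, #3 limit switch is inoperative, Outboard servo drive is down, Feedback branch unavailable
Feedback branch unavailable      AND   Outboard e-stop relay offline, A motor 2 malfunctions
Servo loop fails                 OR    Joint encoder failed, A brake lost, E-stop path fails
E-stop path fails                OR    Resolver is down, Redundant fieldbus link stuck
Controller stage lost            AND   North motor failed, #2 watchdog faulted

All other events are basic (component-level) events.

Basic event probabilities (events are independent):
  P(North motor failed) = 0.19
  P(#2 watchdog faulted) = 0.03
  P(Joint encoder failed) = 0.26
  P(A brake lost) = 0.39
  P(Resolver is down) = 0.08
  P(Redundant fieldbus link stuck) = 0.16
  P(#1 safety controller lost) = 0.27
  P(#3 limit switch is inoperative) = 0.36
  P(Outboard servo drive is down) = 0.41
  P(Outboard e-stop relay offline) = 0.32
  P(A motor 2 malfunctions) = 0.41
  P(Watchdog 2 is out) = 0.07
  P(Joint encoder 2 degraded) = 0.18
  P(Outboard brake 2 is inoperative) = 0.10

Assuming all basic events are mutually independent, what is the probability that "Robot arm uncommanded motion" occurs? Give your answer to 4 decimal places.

P(Controller stage lost) [AND] = 0.19 × 0.03 = 0.005700
P(E-stop path fails) [OR] = 1 − (1−0.08) × (1−0.16) = 0.227200
P(Servo loop fails) [OR] = 1 − (1−0.26) × (1−0.39) × (1−0.227200) = 0.651158
P(Feedback branch unavailable) [AND] = 0.32 × 0.41 = 0.131200
P(Brake chain inoperative) [OR] = 1 − (1−0.27) × (1−0.36) × (1−0.41) × (1−0.131200) = 0.760517
P(Safety interlock lost) [AND] = 0.760517 × 0.07 = 0.053236
P(Controller stage 2 inoperative) [AND] = 0.053236 × 0.18 × 0.10 = 0.000958
P(Robot arm uncommanded motion) [OR] = 1 − (1−0.005700) × (1−0.651158) × (1−0.000958) = 0.653479
Rounded to 4 decimal places: P(Robot arm uncommanded motion) ≈ 0.6535.

0.6535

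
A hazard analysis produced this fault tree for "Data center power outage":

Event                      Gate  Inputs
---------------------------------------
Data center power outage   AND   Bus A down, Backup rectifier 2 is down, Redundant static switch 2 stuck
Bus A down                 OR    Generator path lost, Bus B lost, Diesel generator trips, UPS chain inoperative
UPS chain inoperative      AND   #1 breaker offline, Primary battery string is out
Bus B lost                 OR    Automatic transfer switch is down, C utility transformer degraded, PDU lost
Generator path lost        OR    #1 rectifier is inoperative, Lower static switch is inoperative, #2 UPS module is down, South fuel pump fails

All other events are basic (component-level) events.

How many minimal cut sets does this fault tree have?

9

Generator path lost [OR]: union of children's cut sets → 4 cut set(s).
Bus B lost [OR]: union of children's cut sets → 3 cut set(s).
UPS chain inoperative [AND]: one cut set from each child combined → 1 × 1 = 1 cut set(s).
Bus A down [OR]: union of children's cut sets → 9 cut set(s).
Data center power outage [AND]: one cut set from each child combined → 9 × 1 × 1 = 9 cut set(s).
Minimal cut sets: {#1 rectifier is inoperative, Backup rectifier 2 is down, Redundant static switch 2 stuck}; {Backup rectifier 2 is down, Lower static switch is inoperative, Redundant static switch 2 stuck}; {#2 UPS module is down, Backup rectifier 2 is down, Redundant static switch 2 stuck}; {Backup rectifier 2 is down, Redundant static switch 2 stuck, South fuel pump fails}; {Automatic transfer switch is down, Backup rectifier 2 is down, Redundant static switch 2 stuck}; {Backup rectifier 2 is down, C utility transformer degraded, Redundant static switch 2 stuck}; {Backup rectifier 2 is down, PDU lost, Redundant static switch 2 stuck}; {Backup rectifier 2 is down, Diesel generator trips, Redundant static switch 2 stuck}; {#1 breaker offline, Backup rectifier 2 is down, Primary battery string is out, Redundant static switch 2 stuck}.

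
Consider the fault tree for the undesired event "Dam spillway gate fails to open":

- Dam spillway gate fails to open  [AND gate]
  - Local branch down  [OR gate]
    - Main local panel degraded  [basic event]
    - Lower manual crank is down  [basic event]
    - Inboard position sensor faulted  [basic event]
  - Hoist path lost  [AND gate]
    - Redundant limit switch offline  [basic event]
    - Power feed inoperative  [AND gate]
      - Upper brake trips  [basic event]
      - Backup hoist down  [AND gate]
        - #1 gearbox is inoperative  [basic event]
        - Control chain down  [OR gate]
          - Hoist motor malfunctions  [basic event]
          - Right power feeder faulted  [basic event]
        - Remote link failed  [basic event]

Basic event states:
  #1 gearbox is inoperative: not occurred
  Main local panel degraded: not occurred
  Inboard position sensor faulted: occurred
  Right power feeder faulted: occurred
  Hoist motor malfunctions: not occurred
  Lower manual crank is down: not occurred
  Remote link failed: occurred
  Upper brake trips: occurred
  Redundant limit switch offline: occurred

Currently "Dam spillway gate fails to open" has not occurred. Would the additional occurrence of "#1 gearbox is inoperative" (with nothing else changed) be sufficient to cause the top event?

Yes

Counterfactual: set "#1 gearbox is inoperative" to occurred.
Local branch down [OR]: Main local panel degraded=not, Lower manual crank is down=not, Inboard position sensor faulted=occurs → at least one input occurs → occurs.
Control chain down [OR]: Hoist motor malfunctions=not, Right power feeder faulted=occurs → at least one input occurs → occurs.
Backup hoist down [AND]: #1 gearbox is inoperative=occurs, Control chain down=occurs, Remote link failed=occurs → all inputs occur → occurs.
Power feed inoperative [AND]: Upper brake trips=occurs, Backup hoist down=occurs → all inputs occur → occurs.
Hoist path lost [AND]: Redundant limit switch offline=occurs, Power feed inoperative=occurs → all inputs occur → occurs.
Dam spillway gate fails to open [AND]: Local branch down=occurs, Hoist path lost=occurs → all inputs occur → occurs.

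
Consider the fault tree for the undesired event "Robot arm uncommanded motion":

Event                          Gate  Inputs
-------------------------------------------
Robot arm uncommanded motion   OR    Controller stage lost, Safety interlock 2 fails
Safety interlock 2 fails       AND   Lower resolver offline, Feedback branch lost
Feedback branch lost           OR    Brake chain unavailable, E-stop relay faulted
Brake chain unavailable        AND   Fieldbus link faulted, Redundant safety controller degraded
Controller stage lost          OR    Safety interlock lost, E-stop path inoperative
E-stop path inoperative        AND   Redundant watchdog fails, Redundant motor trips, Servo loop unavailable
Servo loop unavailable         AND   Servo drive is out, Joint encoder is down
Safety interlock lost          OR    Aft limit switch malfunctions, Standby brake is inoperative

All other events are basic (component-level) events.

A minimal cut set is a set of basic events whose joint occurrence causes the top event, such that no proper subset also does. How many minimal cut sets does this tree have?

Safety interlock lost [OR]: union of children's cut sets → 2 cut set(s).
Servo loop unavailable [AND]: one cut set from each child combined → 1 × 1 = 1 cut set(s).
E-stop path inoperative [AND]: one cut set from each child combined → 1 × 1 × 1 = 1 cut set(s).
Controller stage lost [OR]: union of children's cut sets → 3 cut set(s).
Brake chain unavailable [AND]: one cut set from each child combined → 1 × 1 = 1 cut set(s).
Feedback branch lost [OR]: union of children's cut sets → 2 cut set(s).
Safety interlock 2 fails [AND]: one cut set from each child combined → 1 × 2 = 2 cut set(s).
Robot arm uncommanded motion [OR]: union of children's cut sets → 5 cut set(s).
Minimal cut sets: {Aft limit switch malfunctions}; {Standby brake is inoperative}; {Joint encoder is down, Redundant motor trips, Redundant watchdog fails, Servo drive is out}; {Fieldbus link faulted, Lower resolver offline, Redundant safety controller degraded}; {E-stop relay faulted, Lower resolver offline}.

5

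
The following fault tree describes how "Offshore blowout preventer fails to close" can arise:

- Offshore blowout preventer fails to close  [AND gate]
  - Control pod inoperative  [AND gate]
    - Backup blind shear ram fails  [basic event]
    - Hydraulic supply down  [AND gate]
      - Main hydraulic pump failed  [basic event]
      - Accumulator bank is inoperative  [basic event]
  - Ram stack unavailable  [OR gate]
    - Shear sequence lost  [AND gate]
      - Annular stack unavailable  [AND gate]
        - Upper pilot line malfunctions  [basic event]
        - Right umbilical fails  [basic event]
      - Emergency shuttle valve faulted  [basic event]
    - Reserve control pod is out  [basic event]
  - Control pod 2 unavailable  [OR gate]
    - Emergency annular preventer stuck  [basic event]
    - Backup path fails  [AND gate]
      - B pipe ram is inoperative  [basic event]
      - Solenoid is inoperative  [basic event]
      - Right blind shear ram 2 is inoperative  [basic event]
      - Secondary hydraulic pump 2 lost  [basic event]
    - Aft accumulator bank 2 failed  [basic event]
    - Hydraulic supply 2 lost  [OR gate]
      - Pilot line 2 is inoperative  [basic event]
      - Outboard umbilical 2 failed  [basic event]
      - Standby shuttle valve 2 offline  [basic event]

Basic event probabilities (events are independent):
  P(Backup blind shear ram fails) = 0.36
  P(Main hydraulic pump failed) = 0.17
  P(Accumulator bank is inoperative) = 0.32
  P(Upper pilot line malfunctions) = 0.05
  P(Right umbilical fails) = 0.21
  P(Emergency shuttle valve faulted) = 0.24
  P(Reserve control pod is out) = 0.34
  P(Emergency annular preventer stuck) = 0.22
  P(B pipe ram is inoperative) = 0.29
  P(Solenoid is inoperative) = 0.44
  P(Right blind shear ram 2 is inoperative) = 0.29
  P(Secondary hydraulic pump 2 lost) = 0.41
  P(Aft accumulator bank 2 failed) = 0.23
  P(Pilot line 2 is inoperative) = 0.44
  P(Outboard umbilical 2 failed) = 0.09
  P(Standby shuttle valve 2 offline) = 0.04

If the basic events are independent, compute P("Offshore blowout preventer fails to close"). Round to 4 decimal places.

0.0048

P(Hydraulic supply down) [AND] = 0.17 × 0.32 = 0.054400
P(Control pod inoperative) [AND] = 0.36 × 0.054400 = 0.019584
P(Annular stack unavailable) [AND] = 0.05 × 0.21 = 0.010500
P(Shear sequence lost) [AND] = 0.010500 × 0.24 = 0.002520
P(Ram stack unavailable) [OR] = 1 − (1−0.002520) × (1−0.34) = 0.341663
P(Backup path fails) [AND] = 0.29 × 0.44 × 0.29 × 0.41 = 0.015172
P(Hydraulic supply 2 lost) [OR] = 1 − (1−0.44) × (1−0.09) × (1−0.04) = 0.510784
P(Control pod 2 unavailable) [OR] = 1 − (1−0.22) × (1−0.015172) × (1−0.23) × (1−0.510784) = 0.710635
P(Offshore blowout preventer fails to close) [AND] = 0.019584 × 0.341663 × 0.710635 = 0.004755
Rounded to 4 decimal places: P(Offshore blowout preventer fails to close) ≈ 0.0048.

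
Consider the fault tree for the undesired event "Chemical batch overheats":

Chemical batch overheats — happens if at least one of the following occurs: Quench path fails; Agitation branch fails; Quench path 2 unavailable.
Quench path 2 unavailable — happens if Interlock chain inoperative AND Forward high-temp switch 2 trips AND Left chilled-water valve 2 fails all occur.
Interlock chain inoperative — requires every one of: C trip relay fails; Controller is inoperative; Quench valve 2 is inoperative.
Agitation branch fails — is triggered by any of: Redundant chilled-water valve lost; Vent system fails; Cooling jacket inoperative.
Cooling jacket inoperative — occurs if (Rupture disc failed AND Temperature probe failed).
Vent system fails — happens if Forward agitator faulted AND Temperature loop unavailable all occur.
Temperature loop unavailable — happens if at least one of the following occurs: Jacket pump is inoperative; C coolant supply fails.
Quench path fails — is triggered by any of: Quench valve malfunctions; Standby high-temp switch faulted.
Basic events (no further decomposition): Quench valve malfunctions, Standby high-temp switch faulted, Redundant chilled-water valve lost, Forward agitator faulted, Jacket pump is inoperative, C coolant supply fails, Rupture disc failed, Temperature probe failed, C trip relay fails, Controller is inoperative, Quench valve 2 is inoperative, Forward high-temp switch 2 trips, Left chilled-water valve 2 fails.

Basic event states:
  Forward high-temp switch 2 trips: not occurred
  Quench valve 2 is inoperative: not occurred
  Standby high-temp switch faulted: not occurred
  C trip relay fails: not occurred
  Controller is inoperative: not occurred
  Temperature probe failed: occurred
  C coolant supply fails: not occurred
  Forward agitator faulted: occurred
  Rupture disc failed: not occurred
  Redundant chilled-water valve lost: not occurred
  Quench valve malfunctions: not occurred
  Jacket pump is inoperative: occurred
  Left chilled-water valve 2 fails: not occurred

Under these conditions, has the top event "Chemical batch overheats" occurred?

Quench path fails [OR]: Quench valve malfunctions=not, Standby high-temp switch faulted=not → no input occurs → does not occur.
Temperature loop unavailable [OR]: Jacket pump is inoperative=occurs, C coolant supply fails=not → at least one input occurs → occurs.
Vent system fails [AND]: Forward agitator faulted=occurs, Temperature loop unavailable=occurs → all inputs occur → occurs.
Cooling jacket inoperative [AND]: Rupture disc failed=not, Temperature probe failed=occurs → not all inputs occur → does not occur.
Agitation branch fails [OR]: Redundant chilled-water valve lost=not, Vent system fails=occurs, Cooling jacket inoperative=not → at least one input occurs → occurs.
Interlock chain inoperative [AND]: C trip relay fails=not, Controller is inoperative=not, Quench valve 2 is inoperative=not → not all inputs occur → does not occur.
Quench path 2 unavailable [AND]: Interlock chain inoperative=not, Forward high-temp switch 2 trips=not, Left chilled-water valve 2 fails=not → not all inputs occur → does not occur.
Chemical batch overheats [OR]: Quench path fails=not, Agitation branch fails=occurs, Quench path 2 unavailable=not → at least one input occurs → occurs.

Yes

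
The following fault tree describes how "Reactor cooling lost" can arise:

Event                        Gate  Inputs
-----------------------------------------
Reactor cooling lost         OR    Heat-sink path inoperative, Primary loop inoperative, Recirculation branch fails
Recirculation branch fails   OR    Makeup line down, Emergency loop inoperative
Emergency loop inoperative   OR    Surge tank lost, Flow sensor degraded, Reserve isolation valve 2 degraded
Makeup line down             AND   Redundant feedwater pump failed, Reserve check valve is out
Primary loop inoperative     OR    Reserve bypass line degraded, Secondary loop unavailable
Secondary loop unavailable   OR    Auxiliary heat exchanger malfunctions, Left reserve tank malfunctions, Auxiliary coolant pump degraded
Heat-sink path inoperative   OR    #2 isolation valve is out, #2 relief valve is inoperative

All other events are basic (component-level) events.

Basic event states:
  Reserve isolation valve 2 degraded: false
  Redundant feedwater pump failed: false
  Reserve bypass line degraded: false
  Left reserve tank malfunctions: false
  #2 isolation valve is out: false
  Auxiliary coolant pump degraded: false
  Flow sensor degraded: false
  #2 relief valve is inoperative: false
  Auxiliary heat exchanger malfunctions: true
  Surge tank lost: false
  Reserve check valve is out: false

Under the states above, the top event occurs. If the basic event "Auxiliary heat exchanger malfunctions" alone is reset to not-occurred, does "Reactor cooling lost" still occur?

Counterfactual: set "Auxiliary heat exchanger malfunctions" to not occurred.
Heat-sink path inoperative [OR]: #2 isolation valve is out=not, #2 relief valve is inoperative=not → no input occurs → does not occur.
Secondary loop unavailable [OR]: Auxiliary heat exchanger malfunctions=not, Left reserve tank malfunctions=not, Auxiliary coolant pump degraded=not → no input occurs → does not occur.
Primary loop inoperative [OR]: Reserve bypass line degraded=not, Secondary loop unavailable=not → no input occurs → does not occur.
Makeup line down [AND]: Redundant feedwater pump failed=not, Reserve check valve is out=not → not all inputs occur → does not occur.
Emergency loop inoperative [OR]: Surge tank lost=not, Flow sensor degraded=not, Reserve isolation valve 2 degraded=not → no input occurs → does not occur.
Recirculation branch fails [OR]: Makeup line down=not, Emergency loop inoperative=not → no input occurs → does not occur.
Reactor cooling lost [OR]: Heat-sink path inoperative=not, Primary loop inoperative=not, Recirculation branch fails=not → no input occurs → does not occur.

No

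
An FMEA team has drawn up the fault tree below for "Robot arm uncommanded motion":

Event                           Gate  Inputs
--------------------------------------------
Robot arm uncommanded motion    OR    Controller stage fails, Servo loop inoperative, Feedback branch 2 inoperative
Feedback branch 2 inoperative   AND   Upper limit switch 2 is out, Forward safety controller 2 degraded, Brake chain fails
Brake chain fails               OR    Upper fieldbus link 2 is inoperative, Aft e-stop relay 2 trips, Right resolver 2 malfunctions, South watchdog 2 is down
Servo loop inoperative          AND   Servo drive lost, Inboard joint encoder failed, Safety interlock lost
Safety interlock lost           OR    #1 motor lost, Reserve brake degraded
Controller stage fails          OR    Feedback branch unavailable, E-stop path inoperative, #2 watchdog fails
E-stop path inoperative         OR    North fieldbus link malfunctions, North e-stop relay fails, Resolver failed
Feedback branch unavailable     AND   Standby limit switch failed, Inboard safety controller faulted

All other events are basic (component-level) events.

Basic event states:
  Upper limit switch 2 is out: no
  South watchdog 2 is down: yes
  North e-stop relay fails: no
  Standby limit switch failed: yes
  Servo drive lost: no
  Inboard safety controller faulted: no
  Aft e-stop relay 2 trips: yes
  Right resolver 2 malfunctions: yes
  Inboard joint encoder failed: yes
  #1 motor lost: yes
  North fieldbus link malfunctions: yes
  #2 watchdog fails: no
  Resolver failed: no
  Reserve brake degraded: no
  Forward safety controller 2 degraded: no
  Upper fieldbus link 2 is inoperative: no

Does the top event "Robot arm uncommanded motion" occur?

Feedback branch unavailable [AND]: Standby limit switch failed=occurs, Inboard safety controller faulted=not → not all inputs occur → does not occur.
E-stop path inoperative [OR]: North fieldbus link malfunctions=occurs, North e-stop relay fails=not, Resolver failed=not → at least one input occurs → occurs.
Controller stage fails [OR]: Feedback branch unavailable=not, E-stop path inoperative=occurs, #2 watchdog fails=not → at least one input occurs → occurs.
Safety interlock lost [OR]: #1 motor lost=occurs, Reserve brake degraded=not → at least one input occurs → occurs.
Servo loop inoperative [AND]: Servo drive lost=not, Inboard joint encoder failed=occurs, Safety interlock lost=occurs → not all inputs occur → does not occur.
Brake chain fails [OR]: Upper fieldbus link 2 is inoperative=not, Aft e-stop relay 2 trips=occurs, Right resolver 2 malfunctions=occurs, South watchdog 2 is down=occurs → at least one input occurs → occurs.
Feedback branch 2 inoperative [AND]: Upper limit switch 2 is out=not, Forward safety controller 2 degraded=not, Brake chain fails=occurs → not all inputs occur → does not occur.
Robot arm uncommanded motion [OR]: Controller stage fails=occurs, Servo loop inoperative=not, Feedback branch 2 inoperative=not → at least one input occurs → occurs.

Yes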